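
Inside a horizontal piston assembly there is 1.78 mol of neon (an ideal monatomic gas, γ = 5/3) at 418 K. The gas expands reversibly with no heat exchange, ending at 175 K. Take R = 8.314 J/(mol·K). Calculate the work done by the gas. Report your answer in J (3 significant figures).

Adiabatic ⇒ Q = 0, so W_by = −ΔU = nCᵥ(T₁ − T₂).
Cᵥ = 3R/2 = 12.47 J/(mol·K).
W = (1.78)(12.47)(418 − 175) = 5394 J.

W ≈ 5390 J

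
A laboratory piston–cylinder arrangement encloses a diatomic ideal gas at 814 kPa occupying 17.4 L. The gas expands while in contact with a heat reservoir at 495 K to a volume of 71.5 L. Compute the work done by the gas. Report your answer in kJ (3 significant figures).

W ≈ 20.0 kJ

Isothermal: W = nRT ln(V₂/V₁) = P₁V₁ ln(V₂/V₁).
P₁V₁ = (814 kPa)(17.4 L) = 14164 J.
W = 14164 × ln(71.5/17.4) = 14164 × 1.413
W_by_gas = 20016 J.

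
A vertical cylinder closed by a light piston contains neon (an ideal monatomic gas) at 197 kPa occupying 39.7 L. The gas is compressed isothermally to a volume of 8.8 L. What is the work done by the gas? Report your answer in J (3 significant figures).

W ≈ -11800 J

Isothermal: W = nRT ln(V₂/V₁) = P₁V₁ ln(V₂/V₁).
P₁V₁ = (197 kPa)(39.7 L) = 7821 J.
W = 7821 × ln(8.8/39.7) = 7821 × -1.507
W_by_gas = -11783 J.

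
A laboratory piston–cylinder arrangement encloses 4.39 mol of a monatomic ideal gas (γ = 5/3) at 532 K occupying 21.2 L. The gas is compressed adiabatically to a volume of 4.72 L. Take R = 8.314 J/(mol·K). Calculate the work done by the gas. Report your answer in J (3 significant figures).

W ≈ -50200 J

Adiabatic: TV^(γ−1) = const with γ = 5/3.
T₂ = T₁ (V₁/V₂)^(γ−1) = 532 × (21.2/4.72)^0.667 = 532 × 2.722 = 1448 K.
W_by = nCᵥ(T₁ − T₂) = (4.39)(12.47)(532 − 1448) = -50162 J.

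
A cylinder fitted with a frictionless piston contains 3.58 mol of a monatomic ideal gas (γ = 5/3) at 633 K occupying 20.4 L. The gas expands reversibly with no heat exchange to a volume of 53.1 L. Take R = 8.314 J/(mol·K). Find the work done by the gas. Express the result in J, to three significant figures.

W ≈ 13300 J

Adiabatic: TV^(γ−1) = const with γ = 5/3.
T₂ = T₁ (V₁/V₂)^(γ−1) = 633 × (20.4/53.1)^0.667 = 633 × 0.5285 = 334.5 K.
W_by = nCᵥ(T₁ − T₂) = (3.58)(12.47)(633 − 334.5) = 13326 J.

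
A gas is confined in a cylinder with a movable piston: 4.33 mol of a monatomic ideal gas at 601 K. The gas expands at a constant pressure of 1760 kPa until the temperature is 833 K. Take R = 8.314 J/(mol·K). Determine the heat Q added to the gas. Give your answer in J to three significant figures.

Isobaric: W = nRΔT = (4.33)(8.314)(232) = 8352 J.
ΔU = nCᵥΔT with Cᵥ = 3R/2: ΔU = (4.33)(12.47)(232) = 12528 J.
Q = ΔU + W = 12528 + 8352 = 20880 J.

Q ≈ 20900 J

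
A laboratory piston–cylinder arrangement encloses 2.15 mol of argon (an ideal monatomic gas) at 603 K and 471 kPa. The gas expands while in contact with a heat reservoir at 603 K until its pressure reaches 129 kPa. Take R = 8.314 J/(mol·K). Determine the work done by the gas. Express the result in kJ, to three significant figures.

Isothermal process: W = nRT ln(V₂/V₁) = nRT ln(P₁/P₂).
W = (2.15)(8.314)(603) × ln(471/129)
  = 10779 × ln(3.651) = 10779 × 1.295
W_by_gas = 13959 J.

W ≈ 14.0 kJ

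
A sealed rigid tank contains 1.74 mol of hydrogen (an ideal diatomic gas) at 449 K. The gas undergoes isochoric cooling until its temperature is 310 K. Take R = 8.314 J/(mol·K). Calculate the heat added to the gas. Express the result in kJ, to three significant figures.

Constant volume ⇒ W = 0, so Q = ΔU = nCᵥΔT with Cᵥ = 5R/2 = 20.79 J/(mol·K).
ΔU = (1.74)(20.79)(310 − 449) = -5027 J.

Q ≈ -5.03 kJ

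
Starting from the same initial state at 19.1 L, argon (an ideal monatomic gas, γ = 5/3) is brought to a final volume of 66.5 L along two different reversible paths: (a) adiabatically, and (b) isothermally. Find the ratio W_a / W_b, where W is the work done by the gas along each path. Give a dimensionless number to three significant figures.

Path (a) adiabatic: W = P₁V₁(1 − (V₁/V₂)^(γ−1))/(γ−1) → W_a/(P₁V₁) = 0.847.
Path (b) isothermal: W = P₁V₁ ln(V₂/V₁) → W_b/(P₁V₁) = 1.248.
W_a / W_b = 0.847 / 1.248 = 0.679.

W_a / W_b ≈ 0.679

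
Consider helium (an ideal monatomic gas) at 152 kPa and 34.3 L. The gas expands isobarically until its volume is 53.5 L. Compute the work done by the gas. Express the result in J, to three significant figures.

W ≈ 2920 J

Isobaric: W = P ΔV.
W = (152 kPa)(53.5 − 34.3 L) = (152)(19.2) = 2918 J.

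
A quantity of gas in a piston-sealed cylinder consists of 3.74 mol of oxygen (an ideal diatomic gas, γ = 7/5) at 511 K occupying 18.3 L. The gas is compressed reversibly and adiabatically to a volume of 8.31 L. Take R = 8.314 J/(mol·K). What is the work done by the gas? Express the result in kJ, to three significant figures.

Adiabatic: TV^(γ−1) = const with γ = 7/5.
T₂ = T₁ (V₁/V₂)^(γ−1) = 511 × (18.3/8.31)^0.4 = 511 × 1.371 = 700.7 K.
W_by = nCᵥ(T₁ − T₂) = (3.74)(20.79)(511 − 700.7) = -14750 J.

W ≈ -14.8 kJ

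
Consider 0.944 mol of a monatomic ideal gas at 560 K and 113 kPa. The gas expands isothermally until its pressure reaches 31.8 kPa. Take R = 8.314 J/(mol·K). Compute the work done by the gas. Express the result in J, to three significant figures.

Isothermal process: W = nRT ln(V₂/V₁) = nRT ln(P₁/P₂).
W = (0.944)(8.314)(560) × ln(113/31.8)
  = 4395 × ln(3.553) = 4395 × 1.268
W_by_gas = 5573 J.

W ≈ 5570 J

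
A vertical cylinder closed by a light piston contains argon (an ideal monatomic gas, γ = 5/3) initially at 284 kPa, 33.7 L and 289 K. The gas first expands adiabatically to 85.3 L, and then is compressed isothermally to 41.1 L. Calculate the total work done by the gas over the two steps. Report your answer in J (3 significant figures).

Step 1 (adiabatic): W = (P₁V₁ − P₂V₂)/(γ−1) = (9571 − 5153)/0.667 = 6627 J.
After step 1: P = 60.41 kPa, V = 85.3 L, T = 155.6 K.
Step 2 (isothermal): W = P₁V₁ ln(V₂/V₁) = (5153) ln(41.1/85.3) = -3763 J.
W_total = 6627 − 3763 = 2864 J.

W_total ≈ 2860 J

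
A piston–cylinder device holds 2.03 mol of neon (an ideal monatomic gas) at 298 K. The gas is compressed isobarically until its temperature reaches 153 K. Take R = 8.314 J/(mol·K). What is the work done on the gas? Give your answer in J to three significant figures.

W ≈ 2450 J

Isobaric: W = P ΔV = nR ΔT.
W = (2.03)(8.314)(153 − 298) = -2447 J.
Work on gas = −W_by = 2447 J.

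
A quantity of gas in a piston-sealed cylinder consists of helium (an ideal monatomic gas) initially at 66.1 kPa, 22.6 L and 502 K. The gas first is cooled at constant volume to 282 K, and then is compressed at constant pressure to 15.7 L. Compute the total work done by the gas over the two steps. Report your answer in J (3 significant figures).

Step 1 (isochoric): W = 0 (constant volume).
After step 1: P = 37.13 kPa (V unchanged).
Step 2 (isobaric): W = PΔV = (37.13 kPa)(15.7 − 22.6 L) = -256.2 J.
W_total = 0 − 256.2 = -256.2 J.

W_total ≈ -256 J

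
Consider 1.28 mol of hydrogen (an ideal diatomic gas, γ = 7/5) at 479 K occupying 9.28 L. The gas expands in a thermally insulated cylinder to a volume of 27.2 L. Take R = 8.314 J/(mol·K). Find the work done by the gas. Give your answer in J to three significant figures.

W ≈ 4450 J

Adiabatic: TV^(γ−1) = const with γ = 7/5.
T₂ = T₁ (V₁/V₂)^(γ−1) = 479 × (9.28/27.2)^0.4 = 479 × 0.6504 = 311.5 K.
W_by = nCᵥ(T₁ − T₂) = (1.28)(20.79)(479 − 311.5) = 4455 J.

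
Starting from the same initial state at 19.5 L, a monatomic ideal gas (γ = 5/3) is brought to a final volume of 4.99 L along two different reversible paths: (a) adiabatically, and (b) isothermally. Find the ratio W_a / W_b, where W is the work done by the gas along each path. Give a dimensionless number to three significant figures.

Path (a) adiabatic: W = P₁V₁(1 − (V₁/V₂)^(γ−1))/(γ−1) → W_a/(P₁V₁) = -2.221.
Path (b) isothermal: W = P₁V₁ ln(V₂/V₁) → W_b/(P₁V₁) = -1.363.
W_a / W_b = -2.221 / -1.363 = 1.63.

W_a / W_b ≈ 1.63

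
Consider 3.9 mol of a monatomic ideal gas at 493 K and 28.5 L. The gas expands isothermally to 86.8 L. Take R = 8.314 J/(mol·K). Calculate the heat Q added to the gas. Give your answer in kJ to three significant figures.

Q ≈ 17.8 kJ

Isothermal ⇒ ΔU = 0, so Q = W = nRT ln(V₂/V₁).
Q = (3.9)(8.314)(493) ln(86.8/28.5) = 15985 × 1.114 = 17803 J.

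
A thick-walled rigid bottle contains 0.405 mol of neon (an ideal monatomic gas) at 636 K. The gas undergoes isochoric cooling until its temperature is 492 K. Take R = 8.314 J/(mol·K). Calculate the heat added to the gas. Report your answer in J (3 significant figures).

Constant volume ⇒ W = 0, so Q = ΔU = nCᵥΔT with Cᵥ = 3R/2 = 12.47 J/(mol·K).
ΔU = (0.405)(12.47)(492 − 636) = -727.3 J.

Q ≈ -727 J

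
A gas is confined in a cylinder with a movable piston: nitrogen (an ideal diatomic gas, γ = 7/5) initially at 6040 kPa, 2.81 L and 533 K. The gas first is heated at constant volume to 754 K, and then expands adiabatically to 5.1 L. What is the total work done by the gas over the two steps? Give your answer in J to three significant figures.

Step 1 (isochoric): W = 0 (constant volume).
After step 1: P = 8544 kPa (V unchanged).
Step 2 (adiabatic): W = (P₁V₁ − P₂V₂)/(γ−1) = (24010 − 18917)/0.4 = 12733 J.
W_total = 0 + 12733 = 12733 J.

W_total ≈ 12700 J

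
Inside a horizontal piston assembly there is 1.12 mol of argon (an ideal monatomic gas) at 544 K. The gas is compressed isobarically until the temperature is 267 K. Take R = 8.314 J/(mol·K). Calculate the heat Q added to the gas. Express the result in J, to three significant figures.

Isobaric: W = nRΔT = (1.12)(8.314)(-277) = -2579 J.
ΔU = nCᵥΔT with Cᵥ = 3R/2: ΔU = (1.12)(12.47)(-277) = -3869 J.
Q = ΔU + W = -3869 − 2579 = -6448 J.

Q ≈ -6450 J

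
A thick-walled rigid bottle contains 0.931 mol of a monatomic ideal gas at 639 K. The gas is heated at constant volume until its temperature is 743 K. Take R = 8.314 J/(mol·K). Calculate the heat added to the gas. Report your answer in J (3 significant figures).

Q ≈ 1210 J

Constant volume ⇒ W = 0, so Q = ΔU = nCᵥΔT with Cᵥ = 3R/2 = 12.47 J/(mol·K).
ΔU = (0.931)(12.47)(743 − 639) = 1207 J.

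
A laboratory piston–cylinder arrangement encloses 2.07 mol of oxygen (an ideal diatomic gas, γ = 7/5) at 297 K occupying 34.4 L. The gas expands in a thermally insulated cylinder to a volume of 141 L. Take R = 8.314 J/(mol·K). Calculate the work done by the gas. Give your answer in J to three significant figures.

W ≈ 5510 J

Adiabatic: TV^(γ−1) = const with γ = 7/5.
T₂ = T₁ (V₁/V₂)^(γ−1) = 297 × (34.4/141)^0.4 = 297 × 0.5688 = 168.9 K.
W_by = nCᵥ(T₁ − T₂) = (2.07)(20.79)(297 − 168.9) = 5510 J.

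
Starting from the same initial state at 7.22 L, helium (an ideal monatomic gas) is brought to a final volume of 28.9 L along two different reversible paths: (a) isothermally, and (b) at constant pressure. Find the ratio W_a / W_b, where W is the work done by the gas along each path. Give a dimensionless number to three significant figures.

W_a / W_b ≈ 0.462

Path (a) isothermal: W = P₁V₁ ln(V₂/V₁) → W_a/(P₁V₁) = 1.387.
Path (b) isobaric: W = P₁(V₂ − V₁) → W_b/(P₁V₁) = 3.003.
W_a / W_b = 1.387 / 3.003 = 0.4619.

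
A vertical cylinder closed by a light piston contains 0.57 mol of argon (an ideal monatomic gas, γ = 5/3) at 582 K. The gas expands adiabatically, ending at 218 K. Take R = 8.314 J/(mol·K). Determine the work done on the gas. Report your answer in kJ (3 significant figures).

Adiabatic ⇒ Q = 0, so W_by = −ΔU = nCᵥ(T₁ − T₂).
Cᵥ = 3R/2 = 12.47 J/(mol·K).
W = (0.57)(12.47)(582 − 218) = 2587 J.
Work on gas = −W_by = -2587 J.

W ≈ -2.59 kJ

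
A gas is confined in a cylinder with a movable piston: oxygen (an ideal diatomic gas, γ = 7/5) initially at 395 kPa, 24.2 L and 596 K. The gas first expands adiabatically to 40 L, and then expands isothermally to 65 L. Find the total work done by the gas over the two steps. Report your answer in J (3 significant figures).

Step 1 (adiabatic): W = (P₁V₁ − P₂V₂)/(γ−1) = (9559 − 7818)/0.4 = 4352 J.
After step 1: P = 195.5 kPa, V = 40 L, T = 487.5 K.
Step 2 (isothermal): W = P₁V₁ ln(V₂/V₁) = (7818) ln(65/40) = 3796 J.
W_total = 4352 + 3796 = 8148 J.

W_total ≈ 8150 J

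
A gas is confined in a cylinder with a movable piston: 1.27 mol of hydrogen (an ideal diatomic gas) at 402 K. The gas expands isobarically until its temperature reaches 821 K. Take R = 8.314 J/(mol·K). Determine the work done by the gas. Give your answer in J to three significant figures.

Isobaric: W = P ΔV = nR ΔT.
W = (1.27)(8.314)(821 − 402) = 4424 J.

W ≈ 4420 J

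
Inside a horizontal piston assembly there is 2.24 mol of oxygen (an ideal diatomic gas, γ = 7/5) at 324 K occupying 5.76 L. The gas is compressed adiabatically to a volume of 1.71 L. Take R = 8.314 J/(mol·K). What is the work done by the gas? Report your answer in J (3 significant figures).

Adiabatic: TV^(γ−1) = const with γ = 7/5.
T₂ = T₁ (V₁/V₂)^(γ−1) = 324 × (5.76/1.71)^0.4 = 324 × 1.625 = 526.6 K.
W_by = nCᵥ(T₁ − T₂) = (2.24)(20.79)(324 − 526.6) = -9435 J.

W ≈ -9430 J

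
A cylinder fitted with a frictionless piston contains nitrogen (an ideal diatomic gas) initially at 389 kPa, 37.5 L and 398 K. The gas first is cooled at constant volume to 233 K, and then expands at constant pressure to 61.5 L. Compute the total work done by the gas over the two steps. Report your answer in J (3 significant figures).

W_total ≈ 5470 J

Step 1 (isochoric): W = 0 (constant volume).
After step 1: P = 227.7 kPa (V unchanged).
Step 2 (isobaric): W = PΔV = (227.7 kPa)(61.5 − 37.5 L) = 5466 J.
W_total = 0 + 5466 = 5466 J.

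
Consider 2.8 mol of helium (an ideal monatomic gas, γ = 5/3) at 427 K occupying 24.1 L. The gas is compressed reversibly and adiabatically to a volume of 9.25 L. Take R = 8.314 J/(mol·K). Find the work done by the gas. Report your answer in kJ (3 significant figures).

W ≈ -13.3 kJ

Adiabatic: TV^(γ−1) = const with γ = 5/3.
T₂ = T₁ (V₁/V₂)^(γ−1) = 427 × (24.1/9.25)^0.667 = 427 × 1.893 = 808.5 K.
W_by = nCᵥ(T₁ − T₂) = (2.8)(12.47)(427 − 808.5) = -13321 J.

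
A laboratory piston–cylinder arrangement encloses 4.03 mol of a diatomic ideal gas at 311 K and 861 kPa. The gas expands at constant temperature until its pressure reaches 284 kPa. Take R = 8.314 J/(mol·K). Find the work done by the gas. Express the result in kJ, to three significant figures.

Isothermal process: W = nRT ln(V₂/V₁) = nRT ln(P₁/P₂).
W = (4.03)(8.314)(311) × ln(861/284)
  = 10420 × ln(3.032) = 10420 × 1.109
W_by_gas = 11557 J.

W ≈ 11.6 kJ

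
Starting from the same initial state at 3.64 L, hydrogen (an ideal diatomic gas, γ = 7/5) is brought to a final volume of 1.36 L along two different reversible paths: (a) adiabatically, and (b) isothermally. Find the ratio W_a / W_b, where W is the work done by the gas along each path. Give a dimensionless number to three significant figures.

Path (a) adiabatic: W = P₁V₁(1 − (V₁/V₂)^(γ−1))/(γ−1) → W_a/(P₁V₁) = -1.207.
Path (b) isothermal: W = P₁V₁ ln(V₂/V₁) → W_b/(P₁V₁) = -0.9845.
W_a / W_b = -1.207 / -0.9845 = 1.226.

W_a / W_b ≈ 1.23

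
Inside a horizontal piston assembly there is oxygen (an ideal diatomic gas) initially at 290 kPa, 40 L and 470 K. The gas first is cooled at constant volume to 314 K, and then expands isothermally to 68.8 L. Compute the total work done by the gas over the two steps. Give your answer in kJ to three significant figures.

W_total ≈ 4.20 kJ

Step 1 (isochoric): W = 0 (constant volume).
After step 1: P = 193.7 kPa (V unchanged).
Step 2 (isothermal): W = P₁V₁ ln(V₂/V₁) = (7750) ln(68.8/40) = 4203 J.
W_total = 0 + 4203 = 4203 J.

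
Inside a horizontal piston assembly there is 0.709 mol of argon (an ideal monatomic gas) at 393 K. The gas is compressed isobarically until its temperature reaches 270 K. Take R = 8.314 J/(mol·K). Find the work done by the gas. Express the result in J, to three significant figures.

Isobaric: W = P ΔV = nR ΔT.
W = (0.709)(8.314)(270 − 393) = -725 J.

W ≈ -725 J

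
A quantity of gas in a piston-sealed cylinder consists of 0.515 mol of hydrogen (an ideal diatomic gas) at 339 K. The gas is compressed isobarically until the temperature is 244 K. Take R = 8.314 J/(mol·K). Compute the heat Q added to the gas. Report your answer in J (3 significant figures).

Isobaric: W = nRΔT = (0.515)(8.314)(-95) = -406.8 J.
ΔU = nCᵥΔT with Cᵥ = 5R/2: ΔU = (0.515)(20.79)(-95) = -1017 J.
Q = ΔU + W = -1017 − 406.8 = -1424 J.

Q ≈ -1420 J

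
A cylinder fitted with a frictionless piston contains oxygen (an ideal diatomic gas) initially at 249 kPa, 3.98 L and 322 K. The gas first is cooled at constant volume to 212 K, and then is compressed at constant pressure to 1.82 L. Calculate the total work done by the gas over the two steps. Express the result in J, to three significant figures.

Step 1 (isochoric): W = 0 (constant volume).
After step 1: P = 163.9 kPa (V unchanged).
Step 2 (isobaric): W = PΔV = (163.9 kPa)(1.82 − 3.98 L) = -354.1 J.
W_total = 0 − 354.1 = -354.1 J.

W_total ≈ -354 J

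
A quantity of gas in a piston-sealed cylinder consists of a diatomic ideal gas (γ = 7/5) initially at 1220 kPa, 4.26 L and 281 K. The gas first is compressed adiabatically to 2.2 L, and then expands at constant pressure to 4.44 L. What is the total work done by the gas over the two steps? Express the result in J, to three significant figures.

W_total ≈ 2960 J

Step 1 (adiabatic): W = (P₁V₁ − P₂V₂)/(γ−1) = (5197 − 6770)/0.4 = -3931 J.
After step 1: P = 3077 kPa, V = 2.2 L, T = 366 K.
Step 2 (isobaric): W = PΔV = (3077 kPa)(4.44 − 2.2 L) = 6893 J.
W_total = -3931 + 6893 = 2962 J.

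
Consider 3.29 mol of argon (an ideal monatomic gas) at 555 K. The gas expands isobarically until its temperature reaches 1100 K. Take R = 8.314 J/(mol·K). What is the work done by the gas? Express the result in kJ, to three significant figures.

Isobaric: W = P ΔV = nR ΔT.
W = (3.29)(8.314)(1100 − 555) = 14907 J.

W ≈ 14.9 kJ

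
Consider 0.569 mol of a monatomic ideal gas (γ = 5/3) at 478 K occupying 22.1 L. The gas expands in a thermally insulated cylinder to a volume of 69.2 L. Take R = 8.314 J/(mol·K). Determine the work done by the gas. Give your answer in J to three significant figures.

Adiabatic: TV^(γ−1) = const with γ = 5/3.
T₂ = T₁ (V₁/V₂)^(γ−1) = 478 × (22.1/69.2)^0.667 = 478 × 0.4672 = 223.3 K.
W_by = nCᵥ(T₁ − T₂) = (0.569)(12.47)(478 − 223.3) = 1807 J.

W ≈ 1810 J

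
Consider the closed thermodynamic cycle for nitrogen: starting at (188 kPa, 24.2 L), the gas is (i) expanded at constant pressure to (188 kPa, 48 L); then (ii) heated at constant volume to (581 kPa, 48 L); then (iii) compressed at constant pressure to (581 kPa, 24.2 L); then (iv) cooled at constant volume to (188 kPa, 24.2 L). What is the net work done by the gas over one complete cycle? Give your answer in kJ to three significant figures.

W_net ≈ -9.35 kJ

Constant-volume legs do no work.
W(i) = (188)(48 − 24.2) = 4474 J; W(iii) = (581)(24.2 − 48) = -13828 J.
W_net = 4474 − 13828 = -9353 J (the counter-clockwise enclosed area).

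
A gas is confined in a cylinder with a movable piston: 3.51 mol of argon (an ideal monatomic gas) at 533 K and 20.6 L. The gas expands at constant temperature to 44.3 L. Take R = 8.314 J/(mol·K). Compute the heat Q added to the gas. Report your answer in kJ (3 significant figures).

Isothermal ⇒ ΔU = 0, so Q = W = nRT ln(V₂/V₁).
Q = (3.51)(8.314)(533) ln(44.3/20.6) = 15554 × 0.7657 = 11910 J.

Q ≈ 11.9 kJ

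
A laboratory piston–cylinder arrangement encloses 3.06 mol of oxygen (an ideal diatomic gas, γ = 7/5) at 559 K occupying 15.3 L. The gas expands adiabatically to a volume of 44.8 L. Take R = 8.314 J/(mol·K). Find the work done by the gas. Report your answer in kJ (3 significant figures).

W ≈ 12.4 kJ

Adiabatic: TV^(γ−1) = const with γ = 7/5.
T₂ = T₁ (V₁/V₂)^(γ−1) = 559 × (15.3/44.8)^0.4 = 559 × 0.6507 = 363.7 K.
W_by = nCᵥ(T₁ − T₂) = (3.06)(20.79)(559 − 363.7) = 12420 J.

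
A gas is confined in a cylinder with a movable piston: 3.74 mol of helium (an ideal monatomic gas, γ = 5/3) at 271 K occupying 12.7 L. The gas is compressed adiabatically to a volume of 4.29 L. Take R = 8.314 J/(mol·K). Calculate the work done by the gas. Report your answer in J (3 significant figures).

Adiabatic: TV^(γ−1) = const with γ = 5/3.
T₂ = T₁ (V₁/V₂)^(γ−1) = 271 × (12.7/4.29)^0.667 = 271 × 2.062 = 558.7 K.
W_by = nCᵥ(T₁ − T₂) = (3.74)(12.47)(271 − 558.7) = -13420 J.

W ≈ -13400 J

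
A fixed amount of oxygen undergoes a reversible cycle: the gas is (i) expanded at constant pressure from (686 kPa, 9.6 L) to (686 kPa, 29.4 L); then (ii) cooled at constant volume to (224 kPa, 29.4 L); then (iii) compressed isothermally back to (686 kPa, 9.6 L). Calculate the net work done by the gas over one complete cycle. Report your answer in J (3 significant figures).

Leg (i): W = PΔV = (686)(29.4 − 9.6) = 13583 J.
Leg (ii): W = 0.
Leg (iii): W = PᵢVᵢ ln(V_f/Vᵢ) = (6586) ln(9.6/29.4) = -7371 J.
W_net = 13583 − 7371 = 6212 J.

W_net ≈ 6210 J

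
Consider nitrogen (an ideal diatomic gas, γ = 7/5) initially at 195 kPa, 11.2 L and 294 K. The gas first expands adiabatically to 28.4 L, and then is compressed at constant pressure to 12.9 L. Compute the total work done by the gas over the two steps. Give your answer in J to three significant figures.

Step 1 (adiabatic): W = (P₁V₁ − P₂V₂)/(γ−1) = (2184 − 1505)/0.4 = 1697 J.
After step 1: P = 53 kPa, V = 28.4 L, T = 202.6 K.
Step 2 (isobaric): W = PΔV = (53 kPa)(12.9 − 28.4 L) = -821.5 J.
W_total = 1697 − 821.5 = 875.3 J.

W_total ≈ 875 J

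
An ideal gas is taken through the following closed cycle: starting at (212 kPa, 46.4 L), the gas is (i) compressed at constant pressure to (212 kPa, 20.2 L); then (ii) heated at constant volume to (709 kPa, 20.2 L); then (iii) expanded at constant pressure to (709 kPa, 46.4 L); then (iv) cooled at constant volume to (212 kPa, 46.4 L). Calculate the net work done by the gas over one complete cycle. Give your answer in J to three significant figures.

Constant-volume legs do no work.
W(i) = (212)(20.2 − 46.4) = -5554 J; W(iii) = (709)(46.4 − 20.2) = 18576 J.
W_net = -5554 + 18576 = 13021 J (the clockwise enclosed area).

W_net ≈ 13000 J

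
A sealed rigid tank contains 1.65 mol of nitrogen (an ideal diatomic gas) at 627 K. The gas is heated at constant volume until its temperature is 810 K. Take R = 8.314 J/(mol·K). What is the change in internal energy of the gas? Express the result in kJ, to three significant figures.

Constant volume ⇒ W = 0, so Q = ΔU = nCᵥΔT with Cᵥ = 5R/2 = 20.79 J/(mol·K).
ΔU = (1.65)(20.79)(810 − 627) = 6276 J.

ΔU ≈ 6.28 kJ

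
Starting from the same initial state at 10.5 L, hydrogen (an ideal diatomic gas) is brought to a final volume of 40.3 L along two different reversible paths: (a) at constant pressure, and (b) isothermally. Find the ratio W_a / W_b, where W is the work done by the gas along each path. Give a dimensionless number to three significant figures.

W_a / W_b ≈ 2.11

Path (a) isobaric: W = P₁(V₂ − V₁) → W_a/(P₁V₁) = 2.838.
Path (b) isothermal: W = P₁V₁ ln(V₂/V₁) → W_b/(P₁V₁) = 1.345.
W_a / W_b = 2.838 / 1.345 = 2.11.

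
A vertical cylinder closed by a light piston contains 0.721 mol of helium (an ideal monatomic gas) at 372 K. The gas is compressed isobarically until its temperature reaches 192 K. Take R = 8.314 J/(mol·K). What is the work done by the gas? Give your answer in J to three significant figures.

Isobaric: W = P ΔV = nR ΔT.
W = (0.721)(8.314)(192 − 372) = -1079 J.

W ≈ -1080 J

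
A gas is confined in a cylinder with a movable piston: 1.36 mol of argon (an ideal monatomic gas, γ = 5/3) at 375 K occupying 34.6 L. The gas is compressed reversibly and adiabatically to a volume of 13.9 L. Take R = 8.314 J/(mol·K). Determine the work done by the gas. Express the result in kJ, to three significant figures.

W ≈ -5.32 kJ

Adiabatic: TV^(γ−1) = const with γ = 5/3.
T₂ = T₁ (V₁/V₂)^(γ−1) = 375 × (34.6/13.9)^0.667 = 375 × 1.837 = 688.8 K.
W_by = nCᵥ(T₁ − T₂) = (1.36)(12.47)(375 − 688.8) = -5322 J.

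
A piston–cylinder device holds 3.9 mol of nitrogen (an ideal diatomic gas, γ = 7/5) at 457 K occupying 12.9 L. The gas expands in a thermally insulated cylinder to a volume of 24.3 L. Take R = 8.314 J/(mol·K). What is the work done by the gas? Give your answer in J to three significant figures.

Adiabatic: TV^(γ−1) = const with γ = 7/5.
T₂ = T₁ (V₁/V₂)^(γ−1) = 457 × (12.9/24.3)^0.4 = 457 × 0.7762 = 354.7 K.
W_by = nCᵥ(T₁ − T₂) = (3.9)(20.79)(457 − 354.7) = 8289 J.

W ≈ 8290 J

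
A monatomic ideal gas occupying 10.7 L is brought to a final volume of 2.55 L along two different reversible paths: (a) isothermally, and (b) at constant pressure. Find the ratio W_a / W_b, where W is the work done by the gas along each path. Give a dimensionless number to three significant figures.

Path (a) isothermal: W = P₁V₁ ln(V₂/V₁) → W_a/(P₁V₁) = -1.434.
Path (b) isobaric: W = P₁(V₂ − V₁) → W_b/(P₁V₁) = -0.7617.
W_a / W_b = -1.434 / -0.7617 = 1.883.

W_a / W_b ≈ 1.88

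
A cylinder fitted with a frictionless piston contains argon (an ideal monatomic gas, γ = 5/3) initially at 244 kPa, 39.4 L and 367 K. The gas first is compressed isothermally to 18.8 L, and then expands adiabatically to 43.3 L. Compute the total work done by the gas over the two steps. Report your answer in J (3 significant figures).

W_total ≈ -961 J

Step 1 (isothermal): W = P₁V₁ ln(V₂/V₁) = (9614) ln(18.8/39.4) = -7113 J.
After step 1: P = 511.4 kPa, V = 18.8 L, T = 367 K.
Step 2 (adiabatic): W = (P₁V₁ − P₂V₂)/(γ−1) = (9614 − 5512)/0.667 = 6152 J.
W_total = -7113 + 6152 = -961.2 J.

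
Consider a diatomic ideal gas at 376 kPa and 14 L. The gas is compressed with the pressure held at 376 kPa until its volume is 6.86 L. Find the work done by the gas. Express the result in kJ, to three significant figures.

Isobaric: W = P ΔV.
W = (376 kPa)(6.86 − 14 L) = (376)(-7.14) = -2685 J.

W ≈ -2.68 kJ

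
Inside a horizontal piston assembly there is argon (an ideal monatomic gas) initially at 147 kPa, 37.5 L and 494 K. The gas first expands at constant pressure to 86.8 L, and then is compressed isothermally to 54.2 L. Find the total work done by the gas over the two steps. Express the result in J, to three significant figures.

Step 1 (isobaric): W = PΔV = (147 kPa)(86.8 − 37.5 L) = 7247 J.
After step 1: P = 147 kPa, V = 86.8 L, T = 1143 K.
Step 2 (isothermal): W = P₁V₁ ln(V₂/V₁) = (12760) ln(54.2/86.8) = -6009 J.
W_total = 7247 − 6009 = 1238 J.

W_total ≈ 1240 J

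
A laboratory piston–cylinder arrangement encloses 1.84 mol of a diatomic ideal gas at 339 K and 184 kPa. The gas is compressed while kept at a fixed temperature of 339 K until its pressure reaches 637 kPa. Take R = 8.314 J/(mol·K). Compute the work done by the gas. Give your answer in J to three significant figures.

W ≈ -6440 J

Isothermal process: W = nRT ln(V₂/V₁) = nRT ln(P₁/P₂).
W = (1.84)(8.314)(339) × ln(184/637)
  = 5186 × ln(0.2889) = 5186 × -1.242
W_by_gas = -6440 J.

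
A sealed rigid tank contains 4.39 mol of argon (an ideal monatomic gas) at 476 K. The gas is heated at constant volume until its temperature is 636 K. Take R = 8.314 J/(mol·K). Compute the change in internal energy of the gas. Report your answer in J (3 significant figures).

Constant volume ⇒ W = 0, so Q = ΔU = nCᵥΔT with Cᵥ = 3R/2 = 12.47 J/(mol·K).
ΔU = (4.39)(12.47)(636 − 476) = 8760 J.

ΔU ≈ 8760 J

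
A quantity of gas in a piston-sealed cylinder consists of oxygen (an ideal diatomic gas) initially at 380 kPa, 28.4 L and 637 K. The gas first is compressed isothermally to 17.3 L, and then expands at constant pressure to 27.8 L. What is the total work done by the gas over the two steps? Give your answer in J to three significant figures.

W_total ≈ 1200 J

Step 1 (isothermal): W = P₁V₁ ln(V₂/V₁) = (10792) ln(17.3/28.4) = -5349 J.
After step 1: P = 623.8 kPa, V = 17.3 L, T = 637 K.
Step 2 (isobaric): W = PΔV = (623.8 kPa)(27.8 − 17.3 L) = 6550 J.
W_total = -5349 + 6550 = 1201 J.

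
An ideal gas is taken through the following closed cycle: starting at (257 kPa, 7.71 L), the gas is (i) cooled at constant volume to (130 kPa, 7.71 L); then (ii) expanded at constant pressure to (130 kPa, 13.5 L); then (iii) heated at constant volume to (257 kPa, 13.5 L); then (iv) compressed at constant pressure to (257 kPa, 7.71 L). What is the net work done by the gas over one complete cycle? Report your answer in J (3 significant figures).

Constant-volume legs do no work.
W(ii) = (130)(13.5 − 7.71) = 752.7 J; W(iv) = (257)(7.71 − 13.5) = -1488 J.
W_net = 752.7 − 1488 = -735.3 J (the counter-clockwise enclosed area).

W_net ≈ -735 J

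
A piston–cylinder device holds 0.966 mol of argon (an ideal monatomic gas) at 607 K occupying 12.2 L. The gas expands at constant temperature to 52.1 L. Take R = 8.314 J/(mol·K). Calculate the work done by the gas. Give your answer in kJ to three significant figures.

Isothermal: W = nRT ln(V₂/V₁).
W = (0.966)(8.314)(607) × ln(52.1/12.2)
  = 4875 × 1.452
W_by_gas = 7077 J.

W ≈ 7.08 kJ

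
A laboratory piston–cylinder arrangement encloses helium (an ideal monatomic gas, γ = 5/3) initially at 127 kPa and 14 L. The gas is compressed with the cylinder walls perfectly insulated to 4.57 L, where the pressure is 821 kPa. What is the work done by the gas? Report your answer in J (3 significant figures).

W ≈ -2960 J

Adiabatic: W = (P₁V₁ − P₂V₂)/(γ − 1) with γ = 5/3.
P₁V₁ = 1778 J, P₂V₂ = 3752 J.
W = (1778 − 3752) / 0.6667 = -2961 J.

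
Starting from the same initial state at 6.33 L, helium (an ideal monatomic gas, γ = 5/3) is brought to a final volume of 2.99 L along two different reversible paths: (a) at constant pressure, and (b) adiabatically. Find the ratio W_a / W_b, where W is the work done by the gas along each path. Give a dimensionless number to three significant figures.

Path (a) isobaric: W = P₁(V₂ − V₁) → W_a/(P₁V₁) = -0.5276.
Path (b) adiabatic: W = P₁V₁(1 − (V₁/V₂)^(γ−1))/(γ−1) → W_b/(P₁V₁) = -0.9731.
W_a / W_b = -0.5276 / -0.9731 = 0.5422.

W_a / W_b ≈ 0.542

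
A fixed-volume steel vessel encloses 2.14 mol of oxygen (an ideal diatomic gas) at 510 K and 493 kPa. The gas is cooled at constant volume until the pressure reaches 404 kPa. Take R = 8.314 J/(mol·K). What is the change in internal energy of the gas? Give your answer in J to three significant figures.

ΔU ≈ -4100 J

Constant volume ⇒ W = 0, so Q = ΔU = nCᵥΔT with Cᵥ = 5R/2 = 20.79 J/(mol·K).
At constant V, T₂/T₁ = P₂/P₁ ⇒ ΔT = T₁(P₂/P₁ − 1) = 510·(404/493 − 1) = -92.07 K.
ΔU = (2.14)(20.79)(-92.07) = -4095 J.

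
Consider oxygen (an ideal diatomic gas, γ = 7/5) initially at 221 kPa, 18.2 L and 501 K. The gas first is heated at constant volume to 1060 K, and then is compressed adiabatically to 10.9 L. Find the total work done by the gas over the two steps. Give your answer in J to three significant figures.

Step 1 (isochoric): W = 0 (constant volume).
After step 1: P = 467.6 kPa (V unchanged).
Step 2 (adiabatic): W = (P₁V₁ − P₂V₂)/(γ−1) = (8510 − 10447)/0.4 = -4842 J.
W_total = 0 − 4842 = -4842 J.

W_total ≈ -4840 J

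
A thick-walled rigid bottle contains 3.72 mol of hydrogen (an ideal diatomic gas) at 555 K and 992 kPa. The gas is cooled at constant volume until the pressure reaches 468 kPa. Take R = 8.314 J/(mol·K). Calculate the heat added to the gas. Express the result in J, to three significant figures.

Constant volume ⇒ W = 0, so Q = ΔU = nCᵥΔT with Cᵥ = 5R/2 = 20.79 J/(mol·K).
At constant V, T₂/T₁ = P₂/P₁ ⇒ ΔT = T₁(P₂/P₁ − 1) = 555·(468/992 − 1) = -293.2 K.
ΔU = (3.72)(20.79)(-293.2) = -22668 J.

Q ≈ -22700 J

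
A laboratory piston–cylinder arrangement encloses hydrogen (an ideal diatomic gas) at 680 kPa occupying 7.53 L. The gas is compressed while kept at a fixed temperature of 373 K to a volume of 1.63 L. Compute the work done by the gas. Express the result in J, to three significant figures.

W ≈ -7840 J

Isothermal: W = nRT ln(V₂/V₁) = P₁V₁ ln(V₂/V₁).
P₁V₁ = (680 kPa)(7.53 L) = 5120 J.
W = 5120 × ln(1.63/7.53) = 5120 × -1.53
W_by_gas = -7836 J.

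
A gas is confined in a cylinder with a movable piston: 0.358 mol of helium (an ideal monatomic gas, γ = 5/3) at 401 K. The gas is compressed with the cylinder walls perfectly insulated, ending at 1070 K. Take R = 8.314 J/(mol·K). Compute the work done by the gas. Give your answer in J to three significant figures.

Adiabatic ⇒ Q = 0, so W_by = −ΔU = nCᵥ(T₁ − T₂).
Cᵥ = 3R/2 = 12.47 J/(mol·K).
W = (0.358)(12.47)(401 − 1070) = -2987 J.

W ≈ -2990 J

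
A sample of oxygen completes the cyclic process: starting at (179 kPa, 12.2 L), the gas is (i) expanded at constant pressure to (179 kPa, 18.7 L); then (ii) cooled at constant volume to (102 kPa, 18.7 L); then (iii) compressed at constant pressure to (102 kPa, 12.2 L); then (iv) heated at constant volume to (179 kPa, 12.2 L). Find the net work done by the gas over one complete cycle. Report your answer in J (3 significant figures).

W_net ≈ 500 J

Constant-volume legs do no work.
W(i) = (179)(18.7 − 12.2) = 1164 J; W(iii) = (102)(12.2 − 18.7) = -663 J.
W_net = 1164 − 663 = 500.5 J (the clockwise enclosed area).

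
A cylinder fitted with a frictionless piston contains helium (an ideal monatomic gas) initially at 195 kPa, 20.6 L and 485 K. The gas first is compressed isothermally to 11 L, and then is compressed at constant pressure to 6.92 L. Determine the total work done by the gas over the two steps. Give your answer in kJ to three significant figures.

Step 1 (isothermal): W = P₁V₁ ln(V₂/V₁) = (4017) ln(11/20.6) = -2520 J.
After step 1: P = 365.2 kPa, V = 11 L, T = 485 K.
Step 2 (isobaric): W = PΔV = (365.2 kPa)(6.92 − 11 L) = -1490 J.
W_total = -2520 − 1490 = -4010 J.

W_total ≈ -4.01 kJ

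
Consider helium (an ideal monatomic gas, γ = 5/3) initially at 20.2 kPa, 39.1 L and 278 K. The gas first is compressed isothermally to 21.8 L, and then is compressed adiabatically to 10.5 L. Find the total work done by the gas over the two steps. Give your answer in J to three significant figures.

W_total ≈ -1200 J

Step 1 (isothermal): W = P₁V₁ ln(V₂/V₁) = (789.8) ln(21.8/39.1) = -461.4 J.
After step 1: P = 36.23 kPa, V = 21.8 L, T = 278 K.
Step 2 (adiabatic): W = (P₁V₁ − P₂V₂)/(γ−1) = (789.8 − 1285)/0.667 = -743.4 J.
W_total = -461.4 − 743.4 = -1205 J.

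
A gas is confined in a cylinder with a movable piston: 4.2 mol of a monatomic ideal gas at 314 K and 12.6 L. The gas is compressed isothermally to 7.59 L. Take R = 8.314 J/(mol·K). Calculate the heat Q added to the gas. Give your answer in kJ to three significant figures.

Q ≈ -5.56 kJ

Isothermal ⇒ ΔU = 0, so Q = W = nRT ln(V₂/V₁).
Q = (4.2)(8.314)(314) ln(7.59/12.6) = 10965 × -0.5069 = -5558 J.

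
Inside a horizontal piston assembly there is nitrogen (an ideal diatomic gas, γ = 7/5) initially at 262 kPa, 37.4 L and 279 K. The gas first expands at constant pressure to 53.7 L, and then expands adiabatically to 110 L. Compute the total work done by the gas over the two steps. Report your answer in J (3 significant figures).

Step 1 (isobaric): W = PΔV = (262 kPa)(53.7 − 37.4 L) = 4271 J.
After step 1: P = 262 kPa, V = 53.7 L, T = 400.6 K.
Step 2 (adiabatic): W = (P₁V₁ − P₂V₂)/(γ−1) = (14069 − 10561)/0.4 = 8771 J.
W_total = 4271 + 8771 = 13041 J.

W_total ≈ 13000 J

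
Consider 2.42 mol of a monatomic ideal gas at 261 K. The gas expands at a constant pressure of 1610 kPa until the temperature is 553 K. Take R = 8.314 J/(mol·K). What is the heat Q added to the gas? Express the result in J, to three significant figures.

Isobaric: W = nRΔT = (2.42)(8.314)(292) = 5875 J.
ΔU = nCᵥΔT with Cᵥ = 3R/2: ΔU = (2.42)(12.47)(292) = 8813 J.
Q = ΔU + W = 8813 + 5875 = 14688 J.

Q ≈ 14700 J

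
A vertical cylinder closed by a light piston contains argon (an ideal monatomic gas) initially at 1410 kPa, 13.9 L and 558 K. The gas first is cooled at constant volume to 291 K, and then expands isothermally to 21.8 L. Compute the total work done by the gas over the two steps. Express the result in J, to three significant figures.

Step 1 (isochoric): W = 0 (constant volume).
After step 1: P = 735.3 kPa (V unchanged).
Step 2 (isothermal): W = P₁V₁ ln(V₂/V₁) = (10221) ln(21.8/13.9) = 4600 J.
W_total = 0 + 4600 = 4600 J.

W_total ≈ 4600 J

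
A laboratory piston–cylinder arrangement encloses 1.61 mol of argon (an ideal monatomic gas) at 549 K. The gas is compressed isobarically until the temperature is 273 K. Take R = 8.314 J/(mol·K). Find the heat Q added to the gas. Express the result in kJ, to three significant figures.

Q ≈ -9.24 kJ

Isobaric: W = nRΔT = (1.61)(8.314)(-276) = -3694 J.
ΔU = nCᵥΔT with Cᵥ = 3R/2: ΔU = (1.61)(12.47)(-276) = -5542 J.
Q = ΔU + W = -5542 − 3694 = -9236 J.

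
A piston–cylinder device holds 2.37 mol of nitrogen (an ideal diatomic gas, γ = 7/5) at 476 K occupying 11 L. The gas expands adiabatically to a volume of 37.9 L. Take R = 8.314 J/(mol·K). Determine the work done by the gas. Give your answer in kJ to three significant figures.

Adiabatic: TV^(γ−1) = const with γ = 7/5.
T₂ = T₁ (V₁/V₂)^(γ−1) = 476 × (11/37.9)^0.4 = 476 × 0.6097 = 290.2 K.
W_by = nCᵥ(T₁ − T₂) = (2.37)(20.79)(476 − 290.2) = 9152 J.

W ≈ 9.15 kJ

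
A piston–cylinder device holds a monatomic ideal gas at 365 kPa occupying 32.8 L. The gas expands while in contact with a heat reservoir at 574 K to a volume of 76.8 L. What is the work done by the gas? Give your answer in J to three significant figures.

Isothermal: W = nRT ln(V₂/V₁) = P₁V₁ ln(V₂/V₁).
P₁V₁ = (365 kPa)(32.8 L) = 11972 J.
W = 11972 × ln(76.8/32.8) = 11972 × 0.8508
W_by_gas = 10185 J.

W ≈ 10200 J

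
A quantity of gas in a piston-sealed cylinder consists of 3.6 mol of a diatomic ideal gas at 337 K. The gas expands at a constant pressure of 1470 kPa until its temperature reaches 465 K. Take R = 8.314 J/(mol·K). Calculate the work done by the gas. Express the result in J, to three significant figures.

Isobaric: W = P ΔV = nR ΔT.
W = (3.6)(8.314)(465 − 337) = 3831 J.

W ≈ 3830 J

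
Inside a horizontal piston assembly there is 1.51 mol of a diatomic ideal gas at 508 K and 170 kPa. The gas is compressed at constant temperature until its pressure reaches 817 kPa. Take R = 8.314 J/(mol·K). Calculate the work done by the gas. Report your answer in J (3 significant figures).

W ≈ -10000 J

Isothermal process: W = nRT ln(V₂/V₁) = nRT ln(P₁/P₂).
W = (1.51)(8.314)(508) × ln(170/817)
  = 6378 × ln(0.2081) = 6378 × -1.57
W_by_gas = -10012 J.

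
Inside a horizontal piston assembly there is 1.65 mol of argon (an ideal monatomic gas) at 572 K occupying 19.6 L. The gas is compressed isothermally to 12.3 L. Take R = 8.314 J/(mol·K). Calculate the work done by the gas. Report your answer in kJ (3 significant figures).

Isothermal: W = nRT ln(V₂/V₁).
W = (1.65)(8.314)(572) × ln(12.3/19.6)
  = 7847 × -0.4659
W_by_gas = -3656 J.

W ≈ -3.66 kJ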